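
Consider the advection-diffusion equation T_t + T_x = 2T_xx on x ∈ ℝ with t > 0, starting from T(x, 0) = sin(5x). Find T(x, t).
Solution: Moving frame: η = x - t, σ = t, T = u(η,σ), so T_t = u_σ - u_η and T_xx = u_ηη.
Hence T_t + T_x = u_σ and the PDE becomes the heat equation u_σ = 2u_ηη on η ∈ ℝ.
Initial data: u(η,0) = T(η,0) = sin(5η). Each mode sin(nη) decays as exp(-2n²σ) on ℝ, so u(η,σ) = Σ c_n exp(-2n²σ) sin(nη) with c_5=1: u(η,σ) = exp(-50σ)sin(5η).
Substituting back: T(x,t) = u(x - t, t).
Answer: T(x, t) = -exp(-50t)sin(5t - 5x)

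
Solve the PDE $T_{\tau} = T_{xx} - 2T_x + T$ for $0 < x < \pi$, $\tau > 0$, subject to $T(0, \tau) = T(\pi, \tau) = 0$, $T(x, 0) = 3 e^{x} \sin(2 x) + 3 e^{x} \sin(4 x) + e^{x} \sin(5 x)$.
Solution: Substitute $T = e^{x}u$, i.e. $u = e^{-x}T$.
By the product rule, $T_x = e^{x}(u_x + u)$, $T_{xx} = e^{x}(u_{xx} + 2u_x + u)$, $T_{\tau} = e^{x}u_{\tau}$.
Substituting into the PDE and dividing by $e^{x}$: $u_{\tau} = (u_{xx} + 2u_x + u) - 2(u_x + u) + u$.
The lower-order terms cancel, leaving the standard heat equation $u_{\tau} = u_{xx}$.
Initial data for $u$: $u(x,0) = e^{-x}T(x,0) = 3 \sin(2 x) + 3 \sin(4 x) + \sin(5 x)$. The boundary conditions carry over: $u(0,\tau) = u(\pi,\tau) = 0$.
Solve for $u$:
  Using separation of variables $u = X(x)G(\tau)$:
  Eigenfunctions: $\sin(nx)$, $n = 1, 2, 3, \ldots$
  General solution: $u(x, \tau) = \sum c_n \sin(nx) e^{-n^2 \tau}$
  Matching $u(x,0) = 3 \sin(2 x) + 3 \sin(4 x) + \sin(5 x)$ term by term: $c_2=3, c_4=3, c_5=1$.
Hence $u(x,\tau) = 3 e^{-4 \tau} \sin(2 x) + 3 e^{-16 \tau} \sin(4 x) + e^{-25 \tau} \sin(5 x)$.
Transform back: $T(x,\tau) = e^{x}u(x,\tau)$.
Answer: $T(x, \tau) = 3 e^{-4 \tau} e^{x} \sin(2 x) + 3 e^{-16 \tau} e^{x} \sin(4 x) + e^{-25 \tau} e^{x} \sin(5 x)$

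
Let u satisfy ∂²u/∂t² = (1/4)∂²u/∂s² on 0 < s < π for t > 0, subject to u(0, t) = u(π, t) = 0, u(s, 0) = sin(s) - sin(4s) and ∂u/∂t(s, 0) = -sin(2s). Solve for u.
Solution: Separating variables: u = Σ [A_n cos(ω_n t) + B_n sin(ω_n t)] sin(ns), ω_n = n/2. From ICs (B_n = velocity coefficient / ω_n): A_1=1, A_4=-1, B_2=-1.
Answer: u(s, t) = sin(s)cos(t/2) - sin(2s)sin(t) - sin(4s)cos(2t)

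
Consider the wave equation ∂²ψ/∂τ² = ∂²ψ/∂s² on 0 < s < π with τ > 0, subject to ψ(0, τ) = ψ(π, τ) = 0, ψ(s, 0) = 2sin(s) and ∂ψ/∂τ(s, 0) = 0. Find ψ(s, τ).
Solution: Separating variables: ψ = Σ [A_n cos(ω_n τ) + B_n sin(ω_n τ)] sin(ns), ω_n = n. From ICs: A_1=2.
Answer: ψ(s, τ) = 2sin(s)cos(τ)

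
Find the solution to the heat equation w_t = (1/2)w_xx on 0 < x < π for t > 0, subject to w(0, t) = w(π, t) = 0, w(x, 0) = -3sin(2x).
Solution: Separating variables: w = Σ c_n exp(-n²t/2) sin(nx). From w(x,0) = -3sin(2x): c_2=-3.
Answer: w(x, t) = -3exp(-2t)sin(2x)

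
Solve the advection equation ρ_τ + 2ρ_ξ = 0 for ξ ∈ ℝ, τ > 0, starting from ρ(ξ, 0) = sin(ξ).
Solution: By characteristics (dξ/dτ = 2), ρ(ξ,τ) = f(ξ - 2τ) with f = ρ(·, 0).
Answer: ρ(ξ, τ) = sin(ξ - 2τ)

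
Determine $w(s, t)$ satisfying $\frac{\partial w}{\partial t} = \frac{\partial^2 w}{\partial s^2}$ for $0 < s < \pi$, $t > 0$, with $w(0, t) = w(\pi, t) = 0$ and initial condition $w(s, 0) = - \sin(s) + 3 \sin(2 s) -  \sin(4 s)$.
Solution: Separating variables: $w = \sum c_n e^{-n^2t} \sin(ns)$. From $w(s,0) = - \sin(s) + 3 \sin(2 s) - \sin(4 s)$: $c_1=-1, c_2=3, c_4=-1$.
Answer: $w(s, t) = - e^{-t} \sin(s) + 3 e^{-4 t} \sin(2 s) -  e^{-16 t} \sin(4 s)$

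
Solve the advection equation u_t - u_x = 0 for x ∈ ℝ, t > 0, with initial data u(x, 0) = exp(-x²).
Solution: By method of characteristics (waves move left with speed 1):
Along characteristics x + t = const, u is constant, so u(x,t) = f(x + t) with f = u(·, 0).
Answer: u(x, t) = exp(-(t + x)²)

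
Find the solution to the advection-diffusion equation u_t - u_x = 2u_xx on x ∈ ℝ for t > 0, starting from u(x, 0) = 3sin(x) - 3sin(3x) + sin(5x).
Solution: Change to a moving frame: let η = x + t, σ = t and write u(x,t) = w(η,σ).
By the chain rule u_t = w_σ + w_η, u_x = w_η, u_xx = w_ηη.
Then u_t - u_x = w_σ: the advection term cancels and the PDE becomes the heat equation w_σ = 2w_ηη on η ∈ ℝ.
Initial data: w(η,0) = u(η,0) = 3sin(η) - 3sin(3η) + sin(5η).
On η ∈ ℝ each mode satisfies (sin(nη))″ = -n² sin(nη), so exp(-2n²σ) sin(nη) solves the heat equation; by superposition w(η,σ) = Σ c_n exp(-2n²σ) sin(nη).
Reading off the coefficients: c_1=3, c_3=-3, c_5=1, so w(η,σ) = 3exp(-2σ)sin(η) - 3exp(-18σ)sin(3η) + exp(-50σ)sin(5η).
Substituting back η = x + t, σ = t: u(x,t) = w(x + t, t).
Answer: u(x, t) = 3exp(-2t)sin(t + x) - 3exp(-18t)sin(3t + 3x) + exp(-50t)sin(5t + 5x)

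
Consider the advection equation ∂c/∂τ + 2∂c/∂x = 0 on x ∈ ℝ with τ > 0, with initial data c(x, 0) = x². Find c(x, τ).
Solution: By method of characteristics (waves move right with speed 2):
Along characteristics x - 2τ = const, c is constant, so c(x,τ) = f(x - 2τ) with f = c(·, 0).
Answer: c(x, τ) = x² - 4xτ + 4τ²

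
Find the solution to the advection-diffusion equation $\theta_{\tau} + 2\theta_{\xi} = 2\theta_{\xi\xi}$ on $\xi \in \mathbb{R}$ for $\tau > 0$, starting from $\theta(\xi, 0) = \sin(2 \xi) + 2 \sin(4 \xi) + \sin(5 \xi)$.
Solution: Moving frame: $\eta = \xi - 2\tau$, $\sigma = \tau$, $\theta = u(\eta,\sigma)$, so $\theta_{\tau} = u_{\sigma} - 2u_{\eta}$ and $\theta_{\xi\xi} = u_{\eta\eta}$.
Hence $\theta_{\tau} + 2\theta_{\xi} = u_{\sigma}$ and the PDE becomes the heat equation $u_{\sigma} = 2u_{\eta\eta}$ on $\eta \in \mathbb{R}$.
Initial data: $u(\eta,0) = \theta(\eta,0) = \sin(2 \eta) + 2 \sin(4 \eta) + \sin(5 \eta)$. Each mode $\sin(n\eta)$ decays as $e^{-2n^2\sigma}$ on $\mathbb{R}$, so $u(\eta,\sigma) = \sum c_n e^{-2n^2\sigma} \sin(n\eta)$ with $c_2=1, c_4=2, c_5=1$: $u(\eta,\sigma) = e^{-8 \sigma} \sin(2 \eta) + 2 e^{-32 \sigma} \sin(4 \eta) + e^{-50 \sigma} \sin(5 \eta)$.
Substituting back: $\theta(\xi,\tau) = u(\xi - 2\tau, \tau)$.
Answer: $\theta(\xi, \tau) = - e^{-8 \tau} \sin(4 \tau - 2 \xi) - 2 e^{-32 \tau} \sin(8 \tau - 4 \xi) -  e^{-50 \tau} \sin(10 \tau - 5 \xi)$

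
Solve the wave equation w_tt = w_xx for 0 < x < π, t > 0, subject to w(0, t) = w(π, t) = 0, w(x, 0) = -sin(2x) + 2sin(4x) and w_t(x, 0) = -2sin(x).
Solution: Separating variables: w = Σ [A_n cos(ω_n t) + B_n sin(ω_n t)] sin(nx), ω_n = n. From ICs (B_n = velocity coefficient / ω_n): A_2=-1, A_4=2, B_1=-2.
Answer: w(x, t) = -2sin(t)sin(x) - sin(2x)cos(2t) + 2sin(4x)cos(4t)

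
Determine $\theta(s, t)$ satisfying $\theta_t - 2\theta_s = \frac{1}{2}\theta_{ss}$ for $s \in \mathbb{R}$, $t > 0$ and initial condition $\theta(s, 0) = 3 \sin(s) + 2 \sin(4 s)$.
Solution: Moving frame: $\eta = s + 2t$, $\sigma = t$, $\theta = u(\eta,\sigma)$, so $\theta_t = u_{\sigma} + 2u_{\eta}$ and $\theta_{ss} = u_{\eta\eta}$.
Hence $\theta_t - 2\theta_s = u_{\sigma}$ and the PDE becomes the heat equation $u_{\sigma} = \frac{1}{2}u_{\eta\eta}$ on $\eta \in \mathbb{R}$.
Initial data: $u(\eta,0) = \theta(\eta,0) = 3 \sin(\eta) + 2 \sin(4 \eta)$. Each mode $\sin(n\eta)$ decays as $e^{-n^2\sigma/2}$ on $\mathbb{R}$, so $u(\eta,\sigma) = \sum c_n e^{-n^2\sigma/2} \sin(n\eta)$ with $c_1=3, c_4=2$: $u(\eta,\sigma) = 2 e^{-8 \sigma} \sin(4 \eta) + 3 e^{-\sigma/2} \sin(\eta)$.
Substituting back: $\theta(s,t) = u(s + 2t, t)$.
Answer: $\theta(s, t) = 2 e^{-8 t} \sin(4 s + 8 t) + 3 e^{-t/2} \sin(s + 2 t)$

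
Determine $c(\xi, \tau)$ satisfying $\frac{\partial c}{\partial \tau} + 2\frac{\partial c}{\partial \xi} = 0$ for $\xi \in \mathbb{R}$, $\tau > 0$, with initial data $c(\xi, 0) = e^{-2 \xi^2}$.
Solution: By characteristics ($d\xi/d\tau = 2$), $c(\xi,\tau) = f(\xi - 2\tau)$ with $f = c( \cdot , 0)$.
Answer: $c(\xi, \tau) = e^{-2 (-2 \tau + \xi)^2}$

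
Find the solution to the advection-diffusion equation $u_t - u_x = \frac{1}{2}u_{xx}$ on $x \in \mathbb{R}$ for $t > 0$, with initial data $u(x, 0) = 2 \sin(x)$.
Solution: Change to a moving frame: let $\eta = x + t$, $\sigma = t$ and write $u(x,t) = w(\eta,\sigma)$.
By the chain rule $u_t = w_{\sigma} + w_{\eta}$, $u_x = w_{\eta}$, $u_{xx} = w_{\eta\eta}$.
Then $u_t - u_x = w_{\sigma}$: the advection term cancels and the PDE becomes the heat equation $w_{\sigma} = \frac{1}{2}w_{\eta\eta}$ on $\eta \in \mathbb{R}$.
Initial data: $w(\eta,0) = u(\eta,0) = 2 \sin(\eta)$.
On $\eta \in \mathbb{R}$ each mode satisfies $(\sin(n\eta))'' = -n^2 \sin(n\eta)$, so $e^{-n^2\sigma/2} \sin(n\eta)$ solves the heat equation; by superposition $w(\eta,\sigma) = \sum c_n e^{-n^2\sigma/2} \sin(n\eta)$.
Reading off the coefficients: $c_1=2$, so $w(\eta,\sigma) = 2 e^{-\sigma/2} \sin(\eta)$.
Substituting back $\eta = x + t$, $\sigma = t$: $u(x,t) = w(x + t, t)$.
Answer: $u(x, t) = 2 e^{-t/2} \sin(t + x)$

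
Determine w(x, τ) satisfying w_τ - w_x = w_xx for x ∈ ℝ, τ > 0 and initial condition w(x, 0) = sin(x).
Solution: Moving frame: η = x + τ, σ = τ, w = u(η,σ), so w_τ = u_σ + u_η and w_xx = u_ηη.
Hence w_τ - w_x = u_σ and the PDE becomes the heat equation u_σ = u_ηη on η ∈ ℝ.
Initial data: u(η,0) = w(η,0) = sin(η). Each mode sin(nη) decays as exp(-n²σ) on ℝ, so u(η,σ) = Σ c_n exp(-n²σ) sin(nη) with c_1=1: u(η,σ) = exp(-σ)sin(η).
Substituting back: w(x,τ) = u(x + τ, τ).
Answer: w(x, τ) = exp(-τ)sin(x + τ)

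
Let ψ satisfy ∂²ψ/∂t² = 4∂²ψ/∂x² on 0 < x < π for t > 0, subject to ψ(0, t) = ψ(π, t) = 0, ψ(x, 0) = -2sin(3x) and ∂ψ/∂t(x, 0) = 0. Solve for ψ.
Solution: Using separation of variables ψ = X(x)T(t):
Eigenfunctions: sin(nx), n = 1, 2, 3, ...
General solution: ψ(x, t) = Σ [A_n cos(2n t) + B_n sin(2n t)] sin(nx)
From ψ(x,0) = -2sin(3x): A_3=-2. From ψ_t(x,0) = 0: all B_n = 0.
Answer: ψ(x, t) = -2sin(3x)cos(6t)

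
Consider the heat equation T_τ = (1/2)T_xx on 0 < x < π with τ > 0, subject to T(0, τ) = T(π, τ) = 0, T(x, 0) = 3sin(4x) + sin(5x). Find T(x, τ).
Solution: Using separation of variables T = X(x)G(τ):
Eigenfunctions: sin(nx), n = 1, 2, 3, ...
General solution: T(x, τ) = Σ c_n sin(nx) exp(-n² τ/2)
Matching T(x,0) = 3sin(4x) + sin(5x) term by term: c_4=3, c_5=1.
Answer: T(x, τ) = 3exp(-8τ)sin(4x) + exp(-25τ/2)sin(5x)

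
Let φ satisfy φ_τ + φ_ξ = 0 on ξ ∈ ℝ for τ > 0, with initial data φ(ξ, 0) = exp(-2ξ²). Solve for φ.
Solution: By characteristics (dξ/dτ = 1), φ(ξ,τ) = f(ξ - τ) with f = φ(·, 0).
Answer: φ(ξ, τ) = exp(-2(ξ - τ)²)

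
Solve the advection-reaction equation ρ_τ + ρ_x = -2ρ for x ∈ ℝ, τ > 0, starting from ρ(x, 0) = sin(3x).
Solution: Substitute ρ = exp(-2τ)u.
Then ρ_τ = exp(-2τ)(u_τ - 2u), ρ_x = exp(-2τ)u_x; substituting and dividing by exp(-2τ), the lower-order terms cancel: u_τ + u_x = 0 (standard advection equation).
Data for u: u(x,0) = ρ(x,0) = sin(3x).
By characteristics (dx/dτ = 1), u(x,τ) = f(x - τ) with f = u(·, 0).
So u(x,τ) = sin(3x - 3τ), and ρ(x,τ) = exp(-2τ)u(x,τ).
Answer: ρ(x, τ) = exp(-2τ)sin(3x - 3τ)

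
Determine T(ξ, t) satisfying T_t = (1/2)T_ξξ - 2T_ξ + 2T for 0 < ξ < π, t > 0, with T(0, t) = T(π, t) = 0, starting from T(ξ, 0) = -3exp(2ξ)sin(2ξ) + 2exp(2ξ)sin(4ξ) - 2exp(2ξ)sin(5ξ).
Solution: Substitute T = exp(2ξ)u, i.e. u = exp(-2ξ)T.
By the product rule, T_ξ = exp(2ξ)(u_ξ + 2u), T_ξξ = exp(2ξ)(u_ξξ + 4u_ξ + 4u), T_t = exp(2ξ)u_t.
Substituting into the PDE and dividing by exp(2ξ): u_t = (1/2)(u_ξξ + 4u_ξ + 4u) - 2(u_ξ + 2u) + 2u.
The lower-order terms cancel, leaving the standard heat equation u_t = (1/2)u_ξξ.
Initial data for u: u(ξ,0) = exp(-2ξ)T(ξ,0) = -3sin(2ξ) + 2sin(4ξ) - 2sin(5ξ). The boundary conditions carry over: u(0,t) = u(π,t) = 0.
Solve for u:
  Using separation of variables u = X(ξ)G(t):
  Eigenfunctions: sin(nξ), n = 1, 2, 3, ...
  General solution: u(ξ, t) = Σ c_n sin(nξ) exp(-n² t/2)
  Matching u(ξ,0) = -3sin(2ξ) + 2sin(4ξ) - 2sin(5ξ) term by term: c_2=-3, c_4=2, c_5=-2.
Hence u(ξ,t) = -3exp(-2t)sin(2ξ) + 2exp(-8t)sin(4ξ) - 2exp(-25t/2)sin(5ξ).
Transform back: T(ξ,t) = exp(2ξ)u(ξ,t).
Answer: T(ξ, t) = -3exp(-2t)exp(2ξ)sin(2ξ) + 2exp(-8t)exp(2ξ)sin(4ξ) - 2exp(-25t/2)exp(2ξ)sin(5ξ)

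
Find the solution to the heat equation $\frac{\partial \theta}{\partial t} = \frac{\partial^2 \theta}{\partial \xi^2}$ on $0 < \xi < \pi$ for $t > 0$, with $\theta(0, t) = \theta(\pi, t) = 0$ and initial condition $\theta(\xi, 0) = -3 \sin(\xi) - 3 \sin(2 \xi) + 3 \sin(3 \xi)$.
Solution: Using separation of variables $\theta = X(\xi)G(t)$:
Eigenfunctions: $\sin(n\xi)$, $n = 1, 2, 3, \ldots$
General solution: $\theta(\xi, t) = \sum c_n \sin(n\xi) e^{-n^2 t}$
Matching $\theta(\xi,0) = -3 \sin(\xi) - 3 \sin(2 \xi) + 3 \sin(3 \xi)$ term by term: $c_1=-3, c_2=-3, c_3=3$.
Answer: $\theta(\xi, t) = -3 e^{-t} \sin(\xi) - 3 e^{-4 t} \sin(2 \xi) + 3 e^{-9 t} \sin(3 \xi)$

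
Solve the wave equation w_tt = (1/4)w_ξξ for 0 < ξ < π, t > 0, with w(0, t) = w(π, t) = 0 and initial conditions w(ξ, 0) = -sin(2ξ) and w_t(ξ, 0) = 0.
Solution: Separating variables: w = Σ [A_n cos(ω_n t) + B_n sin(ω_n t)] sin(nξ), ω_n = n/2. From ICs: A_2=-1.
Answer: w(ξ, t) = -sin(2ξ)cos(t)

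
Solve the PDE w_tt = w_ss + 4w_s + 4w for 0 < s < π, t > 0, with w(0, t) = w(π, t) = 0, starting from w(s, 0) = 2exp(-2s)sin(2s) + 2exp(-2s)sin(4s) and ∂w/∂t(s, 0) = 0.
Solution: Substitute w = exp(-2s)u.
Then w_s = exp(-2s)(u_s - 2u), w_ss = exp(-2s)(u_ss - 4u_s + 4u), w_tt = exp(-2s)u_tt; substituting and dividing by exp(-2s), the lower-order terms cancel: u_tt = u_ss (standard wave equation).
Data for u: u(s,0) = exp(2s)w(s,0) = 2sin(2s) + 2sin(4s); u_t(s,0) = exp(2s)w_t(s,0) = 0. The boundary conditions carry over: u(0,t) = u(π,t) = 0.
Separating variables: u = Σ [A_n cos(ω_n t) + B_n sin(ω_n t)] sin(ns), ω_n = n. From ICs: A_2=2, A_4=2.
So u(s,t) = 2sin(2s)cos(2t) + 2sin(4s)cos(4t), and w(s,t) = exp(-2s)u(s,t).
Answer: w(s, t) = 2exp(-2s)sin(2s)cos(2t) + 2exp(-2s)sin(4s)cos(4t)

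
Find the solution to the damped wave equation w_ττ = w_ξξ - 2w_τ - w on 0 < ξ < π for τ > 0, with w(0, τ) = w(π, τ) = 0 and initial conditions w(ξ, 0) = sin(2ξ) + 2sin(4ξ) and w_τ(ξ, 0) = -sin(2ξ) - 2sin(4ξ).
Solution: Substitute w = exp(-τ)u.
Then w_τ = exp(-τ)(u_τ - u), w_ττ = exp(-τ)(u_ττ - 2u_τ + u), w_ξξ = exp(-τ)u_ξξ; substituting and dividing by exp(-τ), the lower-order terms cancel: u_ττ = u_ξξ (standard wave equation).
Data for u: u(ξ,0) = w(ξ,0) = sin(2ξ) + 2sin(4ξ); u_τ(ξ,0) = w_τ(ξ,0) + w(ξ,0) = 0. The boundary conditions carry over: u(0,τ) = u(π,τ) = 0.
Separating variables: u = Σ [A_n cos(ω_n τ) + B_n sin(ω_n τ)] sin(nξ), ω_n = n. From ICs: A_2=1, A_4=2.
So u(ξ,τ) = sin(2ξ)cos(2τ) + 2sin(4ξ)cos(4τ), and w(ξ,τ) = exp(-τ)u(ξ,τ).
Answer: w(ξ, τ) = exp(-τ)sin(2ξ)cos(2τ) + 2exp(-τ)sin(4ξ)cos(4τ)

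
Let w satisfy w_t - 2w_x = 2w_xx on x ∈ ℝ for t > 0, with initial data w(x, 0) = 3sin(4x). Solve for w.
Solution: Moving frame: η = x + 2t, σ = t, w = u(η,σ), so w_t = u_σ + 2u_η and w_xx = u_ηη.
Hence w_t - 2w_x = u_σ and the PDE becomes the heat equation u_σ = 2u_ηη on η ∈ ℝ.
Initial data: u(η,0) = w(η,0) = 3sin(4η). Each mode sin(nη) decays as exp(-2n²σ) on ℝ, so u(η,σ) = Σ c_n exp(-2n²σ) sin(nη) with c_4=3: u(η,σ) = 3exp(-32σ)sin(4η).
Substituting back: w(x,t) = u(x + 2t, t).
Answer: w(x, t) = 3exp(-32t)sin(8t + 4x)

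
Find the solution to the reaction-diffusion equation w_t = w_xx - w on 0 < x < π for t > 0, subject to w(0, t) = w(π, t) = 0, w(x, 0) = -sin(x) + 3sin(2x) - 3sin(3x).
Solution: Substitute w = exp(-t)u.
Then w_t = exp(-t)(u_t - u), w_xx = exp(-t)u_xx; substituting and dividing by exp(-t), the lower-order terms cancel: u_t = u_xx (standard heat equation).
Data for u: u(x,0) = w(x,0) = -sin(x) + 3sin(2x) - 3sin(3x). The boundary conditions carry over: u(0,t) = u(π,t) = 0.
Separating variables: u = Σ c_n exp(-n²t) sin(nx). From u(x,0) = -sin(x) + 3sin(2x) - 3sin(3x): c_1=-1, c_2=3, c_3=-3.
So u(x,t) = -exp(-t)sin(x) + 3exp(-4t)sin(2x) - 3exp(-9t)sin(3x), and w(x,t) = exp(-t)u(x,t).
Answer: w(x, t) = -exp(-2t)sin(x) + 3exp(-5t)sin(2x) - 3exp(-10t)sin(3x)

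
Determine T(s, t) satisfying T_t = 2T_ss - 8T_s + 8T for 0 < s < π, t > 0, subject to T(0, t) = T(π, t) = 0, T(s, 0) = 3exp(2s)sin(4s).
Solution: Substitute T = exp(2s)u, i.e. u = exp(-2s)T.
By the product rule, T_s = exp(2s)(u_s + 2u), T_ss = exp(2s)(u_ss + 4u_s + 4u), T_t = exp(2s)u_t.
Substituting into the PDE and dividing by exp(2s): u_t = 2(u_ss + 4u_s + 4u) - 8(u_s + 2u) + 8u.
The lower-order terms cancel, leaving the standard heat equation u_t = 2u_ss.
Initial data for u: u(s,0) = exp(-2s)T(s,0) = 3sin(4s). The boundary conditions carry over: u(0,t) = u(π,t) = 0.
Solve for u:
  Using separation of variables u = X(s)G(t):
  Eigenfunctions: sin(ns), n = 1, 2, 3, ...
  General solution: u(s, t) = Σ c_n sin(ns) exp(-2n² t)
  Matching u(s,0) = 3sin(4s) term by term: c_4=3.
Hence u(s,t) = 3exp(-32t)sin(4s).
Transform back: T(s,t) = exp(2s)u(s,t).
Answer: T(s, t) = 3exp(2s)exp(-32t)sin(4s)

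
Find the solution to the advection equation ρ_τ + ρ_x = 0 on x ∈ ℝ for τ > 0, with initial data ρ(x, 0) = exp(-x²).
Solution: By method of characteristics (waves move right with speed 1):
Along characteristics x - τ = const, ρ is constant, so ρ(x,τ) = f(x - τ) with f = ρ(·, 0).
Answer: ρ(x, τ) = exp(-(x - τ)²)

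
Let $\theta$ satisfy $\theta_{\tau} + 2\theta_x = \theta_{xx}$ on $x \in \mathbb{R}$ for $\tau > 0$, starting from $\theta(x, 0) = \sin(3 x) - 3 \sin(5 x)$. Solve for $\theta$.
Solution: Change to a moving frame: let $\eta = x - 2\tau$, $\sigma = \tau$ and write $\theta(x,\tau) = u(\eta,\sigma)$.
By the chain rule $\theta_{\tau} = u_{\sigma} - 2u_{\eta}$, $\theta_x = u_{\eta}$, $\theta_{xx} = u_{\eta\eta}$.
Then $\theta_{\tau} + 2\theta_x = u_{\sigma}$: the advection term cancels and the PDE becomes the heat equation $u_{\sigma} = u_{\eta\eta}$ on $\eta \in \mathbb{R}$.
Initial data: $u(\eta,0) = \theta(\eta,0) = \sin(3 \eta) - 3 \sin(5 \eta)$.
On $\eta \in \mathbb{R}$ each mode satisfies $(\sin(n\eta))'' = -n^2 \sin(n\eta)$, so $e^{-n^2\sigma} \sin(n\eta)$ solves the heat equation; by superposition $u(\eta,\sigma) = \sum c_n e^{-n^2\sigma} \sin(n\eta)$.
Reading off the coefficients: $c_3=1, c_5=-3$, so $u(\eta,\sigma) = e^{-9 \sigma} \sin(3 \eta) - 3 e^{-25 \sigma} \sin(5 \eta)$.
Substituting back $\eta = x - 2\tau$, $\sigma = \tau$: $\theta(x,\tau) = u(x - 2\tau, \tau)$.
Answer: $\theta(x, \tau) = - e^{-9 \tau} \sin(6 \tau - 3 x) + 3 e^{-25 \tau} \sin(10 \tau - 5 x)$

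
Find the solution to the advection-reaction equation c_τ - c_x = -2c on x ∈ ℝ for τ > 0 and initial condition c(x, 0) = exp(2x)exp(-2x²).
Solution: Substitute c = exp(2x)u.
Then c_x = exp(2x)(u_x + 2u), c_τ = exp(2x)u_τ; substituting and dividing by exp(2x), the lower-order terms cancel: u_τ - u_x = 0 (standard advection equation).
Data for u: u(x,0) = exp(-2x)c(x,0) = exp(-2x²).
By characteristics (dx/dτ = -1), u(x,τ) = f(x + τ) with f = u(·, 0).
So u(x,τ) = exp(-2(x + τ)²), and c(x,τ) = exp(2x)u(x,τ).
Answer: c(x, τ) = exp(2x)exp(-2(x + τ)²)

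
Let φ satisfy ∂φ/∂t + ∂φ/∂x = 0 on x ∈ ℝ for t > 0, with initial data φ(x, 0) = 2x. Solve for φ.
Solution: By method of characteristics (waves move right with speed 1):
Along characteristics x - t = const, φ is constant, so φ(x,t) = f(x - t) with f = φ(·, 0).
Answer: φ(x, t) = -2t + 2x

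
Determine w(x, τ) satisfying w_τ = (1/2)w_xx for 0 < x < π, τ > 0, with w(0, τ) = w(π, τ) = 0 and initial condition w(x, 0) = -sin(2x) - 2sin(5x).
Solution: Using separation of variables w = X(x)T(τ):
Eigenfunctions: sin(nx), n = 1, 2, 3, ...
General solution: w(x, τ) = Σ c_n sin(nx) exp(-n² τ/2)
Matching w(x,0) = -sin(2x) - 2sin(5x) term by term: c_2=-1, c_5=-2.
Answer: w(x, τ) = -exp(-2τ)sin(2x) - 2exp(-25τ/2)sin(5x)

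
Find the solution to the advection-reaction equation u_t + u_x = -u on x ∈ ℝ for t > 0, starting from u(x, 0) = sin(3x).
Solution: Substitute u = exp(-t)w.
Then u_t = exp(-t)(w_t - w), u_x = exp(-t)w_x; substituting and dividing by exp(-t), the lower-order terms cancel: w_t + w_x = 0 (standard advection equation).
Data for w: w(x,0) = u(x,0) = sin(3x).
By characteristics (dx/dt = 1), w(x,t) = f(x - t) with f = w(·, 0).
So w(x,t) = -sin(3t - 3x), and u(x,t) = exp(-t)w(x,t).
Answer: u(x, t) = -exp(-t)sin(3t - 3x)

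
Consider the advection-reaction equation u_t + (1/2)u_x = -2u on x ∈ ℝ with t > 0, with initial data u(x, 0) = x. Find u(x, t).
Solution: Substitute u = exp(-2t)w, i.e. w = exp(2t)u.
By the product rule, u_t = exp(-2t)(w_t - 2w), u_x = exp(-2t)w_x.
Substituting into the PDE and dividing by exp(-2t): w_t - 2w + (1/2)w_x = -2w.
The lower-order terms cancel, leaving the standard advection equation w_t + (1/2)w_x = 0.
Initial data for w: w(x,0) = u(x,0) = x.
Solve for w:
  By method of characteristics (waves move right with speed 1/2):
  Along characteristics x - (1/2)t = const, w is constant, so w(x,t) = f(x - (1/2)t) with f = w(·, 0).
Hence w(x,t) = -(1/2)t + x.
Transform back: u(x,t) = exp(-2t)w(x,t).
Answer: u(x, t) = -(1/2)texp(-2t) + xexp(-2t)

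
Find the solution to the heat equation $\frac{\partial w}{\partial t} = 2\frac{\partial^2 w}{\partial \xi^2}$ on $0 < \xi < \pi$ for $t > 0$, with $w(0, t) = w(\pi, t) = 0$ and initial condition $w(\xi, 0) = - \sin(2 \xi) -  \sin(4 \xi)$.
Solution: Separating variables: $w = \sum c_n e^{-2n^2t} \sin(n\xi)$. From $w(\xi,0) = - \sin(2 \xi) - \sin(4 \xi)$: $c_2=-1, c_4=-1$.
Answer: $w(\xi, t) = - e^{-8 t} \sin(2 \xi) -  e^{-32 t} \sin(4 \xi)$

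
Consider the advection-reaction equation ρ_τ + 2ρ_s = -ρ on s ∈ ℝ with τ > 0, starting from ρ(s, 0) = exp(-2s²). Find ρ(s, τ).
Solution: Substitute ρ = exp(-τ)u, i.e. u = exp(τ)ρ.
By the product rule, ρ_τ = exp(-τ)(u_τ - u), ρ_s = exp(-τ)u_s.
Substituting into the PDE and dividing by exp(-τ): u_τ - u + 2u_s = -u.
The lower-order terms cancel, leaving the standard advection equation u_τ + 2u_s = 0.
Initial data for u: u(s,0) = ρ(s,0) = exp(-2s²).
Solve for u:
  By method of characteristics (waves move right with speed 2):
  Along characteristics s - 2τ = const, u is constant, so u(s,τ) = f(s - 2τ) with f = u(·, 0).
Hence u(s,τ) = exp(-2(s - 2τ)²).
Transform back: ρ(s,τ) = exp(-τ)u(s,τ).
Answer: ρ(s, τ) = exp(-τ)exp(-2(s - 2τ)²)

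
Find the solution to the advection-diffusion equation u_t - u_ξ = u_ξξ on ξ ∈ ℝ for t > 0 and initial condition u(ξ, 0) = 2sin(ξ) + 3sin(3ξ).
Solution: Change to a moving frame: let η = ξ + t, σ = t and write u(ξ,t) = w(η,σ).
By the chain rule u_t = w_σ + w_η, u_ξ = w_η, u_ξξ = w_ηη.
Then u_t - u_ξ = w_σ: the advection term cancels and the PDE becomes the heat equation w_σ = w_ηη on η ∈ ℝ.
Initial data: w(η,0) = u(η,0) = 2sin(η) + 3sin(3η).
On η ∈ ℝ each mode satisfies (sin(nη))″ = -n² sin(nη), so exp(-n²σ) sin(nη) solves the heat equation; by superposition w(η,σ) = Σ c_n exp(-n²σ) sin(nη).
Reading off the coefficients: c_1=2, c_3=3, so w(η,σ) = 2exp(-σ)sin(η) + 3exp(-9σ)sin(3η).
Substituting back η = ξ + t, σ = t: u(ξ,t) = w(ξ + t, t).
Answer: u(ξ, t) = 2exp(-t)sin(t + ξ) + 3exp(-9t)sin(3t + 3ξ)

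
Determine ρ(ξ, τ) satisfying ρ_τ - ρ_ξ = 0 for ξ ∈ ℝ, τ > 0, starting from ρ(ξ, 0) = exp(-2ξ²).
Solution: By method of characteristics (waves move left with speed 1):
Along characteristics ξ + τ = const, ρ is constant, so ρ(ξ,τ) = f(ξ + τ) with f = ρ(·, 0).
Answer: ρ(ξ, τ) = exp(-2(ξ + τ)²)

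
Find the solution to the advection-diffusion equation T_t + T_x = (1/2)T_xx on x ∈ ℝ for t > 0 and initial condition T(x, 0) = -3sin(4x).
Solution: Moving frame: η = x - t, σ = t, T = u(η,σ), so T_t = u_σ - u_η and T_xx = u_ηη.
Hence T_t + T_x = u_σ and the PDE becomes the heat equation u_σ = (1/2)u_ηη on η ∈ ℝ.
Initial data: u(η,0) = T(η,0) = -3sin(4η). Each mode sin(nη) decays as exp(-n²σ/2) on ℝ, so u(η,σ) = Σ c_n exp(-n²σ/2) sin(nη) with c_4=-3: u(η,σ) = -3exp(-8σ)sin(4η).
Substituting back: T(x,t) = u(x - t, t).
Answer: T(x, t) = 3exp(-8t)sin(4t - 4x)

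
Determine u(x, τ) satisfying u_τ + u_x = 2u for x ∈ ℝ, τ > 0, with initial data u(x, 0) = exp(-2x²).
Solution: Substitute u = exp(2τ)w.
Then u_τ = exp(2τ)(w_τ + 2w), u_x = exp(2τ)w_x; substituting and dividing by exp(2τ), the lower-order terms cancel: w_τ + w_x = 0 (standard advection equation).
Data for w: w(x,0) = u(x,0) = exp(-2x²).
By characteristics (dx/dτ = 1), w(x,τ) = f(x - τ) with f = w(·, 0).
So w(x,τ) = exp(-2(x - τ)²), and u(x,τ) = exp(2τ)w(x,τ).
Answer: u(x, τ) = exp(2τ)exp(-2(x - τ)²)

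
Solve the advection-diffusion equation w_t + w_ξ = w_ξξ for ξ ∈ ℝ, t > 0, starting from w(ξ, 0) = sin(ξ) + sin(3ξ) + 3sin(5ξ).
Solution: Change to a moving frame: let η = ξ - t, σ = t and write w(ξ,t) = u(η,σ).
By the chain rule w_t = u_σ - u_η, w_ξ = u_η, w_ξξ = u_ηη.
Then w_t + w_ξ = u_σ: the advection term cancels and the PDE becomes the heat equation u_σ = u_ηη on η ∈ ℝ.
Initial data: u(η,0) = w(η,0) = sin(η) + sin(3η) + 3sin(5η).
On η ∈ ℝ each mode satisfies (sin(nη))″ = -n² sin(nη), so exp(-n²σ) sin(nη) solves the heat equation; by superposition u(η,σ) = Σ c_n exp(-n²σ) sin(nη).
Reading off the coefficients: c_1=1, c_3=1, c_5=3, so u(η,σ) = exp(-σ)sin(η) + exp(-9σ)sin(3η) + 3exp(-25σ)sin(5η).
Substituting back η = ξ - t, σ = t: w(ξ,t) = u(ξ - t, t).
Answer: w(ξ, t) = -exp(-t)sin(t - ξ) - exp(-9t)sin(3t - 3ξ) - 3exp(-25t)sin(5t - 5ξ)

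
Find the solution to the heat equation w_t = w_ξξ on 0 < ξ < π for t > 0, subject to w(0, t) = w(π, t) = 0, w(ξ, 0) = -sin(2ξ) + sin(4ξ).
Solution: Using separation of variables w = X(ξ)T(t):
Eigenfunctions: sin(nξ), n = 1, 2, 3, ...
General solution: w(ξ, t) = Σ c_n sin(nξ) exp(-n² t)
Matching w(ξ,0) = -sin(2ξ) + sin(4ξ) term by term: c_2=-1, c_4=1.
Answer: w(ξ, t) = -exp(-4t)sin(2ξ) + exp(-16t)sin(4ξ)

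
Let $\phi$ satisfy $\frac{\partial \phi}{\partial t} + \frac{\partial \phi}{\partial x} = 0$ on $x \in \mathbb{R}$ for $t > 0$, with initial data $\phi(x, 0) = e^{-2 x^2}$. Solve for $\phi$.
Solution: By characteristics ($dx/dt = 1$), $\phi(x,t) = f(x - t)$ with $f = \phi( \cdot , 0)$.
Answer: $\phi(x, t) = e^{-2 (-t + x)^2}$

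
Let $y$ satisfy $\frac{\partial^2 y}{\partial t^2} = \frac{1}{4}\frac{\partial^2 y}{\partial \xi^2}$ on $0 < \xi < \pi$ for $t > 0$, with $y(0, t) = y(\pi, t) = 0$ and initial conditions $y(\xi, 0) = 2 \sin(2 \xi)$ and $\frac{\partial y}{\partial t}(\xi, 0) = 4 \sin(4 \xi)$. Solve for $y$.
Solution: Using separation of variables $y = X(\xi)T(t)$:
Eigenfunctions: $\sin(n\xi)$, $n = 1, 2, 3, \ldots$
General solution: $y(\xi, t) = \sum [A_n \cos(n t/2) + B_n \sin(n t/2)] \sin(n\xi)$
From $y(\xi,0) = 2 \sin(2 \xi)$: $A_2=2$. From $y_t(\xi,0) = 4 \sin(4 \xi)$, using $y_t(\xi,0) = \sum \omega_n B_n \sin(n\xi)$ with $\omega_n = n/2$: $B_4 = 4/2 = 2$.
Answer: $y(\xi, t) = 2 \sin(2 \xi) \cos(t) + 2 \sin(4 \xi) \sin(2 t)$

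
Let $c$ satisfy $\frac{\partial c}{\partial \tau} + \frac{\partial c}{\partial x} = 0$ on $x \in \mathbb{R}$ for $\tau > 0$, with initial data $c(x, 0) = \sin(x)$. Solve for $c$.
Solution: By method of characteristics (waves move right with speed 1):
Along characteristics $x - \tau =$ const, $c$ is constant, so $c(x,\tau) = f(x - \tau)$ with $f = c( \cdot , 0)$.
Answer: $c(x, \tau) = - \sin(\tau - x)$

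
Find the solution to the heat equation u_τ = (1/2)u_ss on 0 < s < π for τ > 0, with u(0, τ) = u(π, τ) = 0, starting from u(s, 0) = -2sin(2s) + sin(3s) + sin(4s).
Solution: Separating variables: u = Σ c_n exp(-n²τ/2) sin(ns). From u(s,0) = -2sin(2s) + sin(3s) + sin(4s): c_2=-2, c_3=1, c_4=1.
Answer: u(s, τ) = -2exp(-2τ)sin(2s) + exp(-8τ)sin(4s) + exp(-9τ/2)sin(3s)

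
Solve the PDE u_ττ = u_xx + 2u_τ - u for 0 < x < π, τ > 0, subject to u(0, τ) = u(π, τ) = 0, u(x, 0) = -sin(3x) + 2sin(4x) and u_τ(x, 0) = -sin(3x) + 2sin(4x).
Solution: Substitute u = exp(τ)w.
Then u_τ = exp(τ)(w_τ + w), u_ττ = exp(τ)(w_ττ + 2w_τ + w), u_xx = exp(τ)w_xx; substituting and dividing by exp(τ), the lower-order terms cancel: w_ττ = w_xx (standard wave equation).
Data for w: w(x,0) = u(x,0) = -sin(3x) + 2sin(4x); w_τ(x,0) = u_τ(x,0) - u(x,0) = 0. The boundary conditions carry over: w(0,τ) = w(π,τ) = 0.
Separating variables: w = Σ [A_n cos(ω_n τ) + B_n sin(ω_n τ)] sin(nx), ω_n = n. From ICs: A_3=-1, A_4=2.
So w(x,τ) = -sin(3x)cos(3τ) + 2sin(4x)cos(4τ), and u(x,τ) = exp(τ)w(x,τ).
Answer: u(x, τ) = -exp(τ)sin(3x)cos(3τ) + 2exp(τ)sin(4x)cos(4τ)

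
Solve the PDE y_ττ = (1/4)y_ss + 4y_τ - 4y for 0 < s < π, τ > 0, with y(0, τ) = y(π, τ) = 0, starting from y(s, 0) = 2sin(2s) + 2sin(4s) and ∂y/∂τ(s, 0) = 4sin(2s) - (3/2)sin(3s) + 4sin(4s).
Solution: Substitute y = exp(2τ)u.
Then y_τ = exp(2τ)(u_τ + 2u), y_ττ = exp(2τ)(u_ττ + 4u_τ + 4u), y_ss = exp(2τ)u_ss; substituting and dividing by exp(2τ), the lower-order terms cancel: u_ττ = (1/4)u_ss (standard wave equation).
Data for u: u(s,0) = y(s,0) = 2sin(2s) + 2sin(4s); u_τ(s,0) = y_τ(s,0) - 2y(s,0) = -(3/2)sin(3s). The boundary conditions carry over: u(0,τ) = u(π,τ) = 0.
Separating variables: u = Σ [A_n cos(ω_n τ) + B_n sin(ω_n τ)] sin(ns), ω_n = n/2. From ICs (B_n = velocity coefficient / ω_n): A_2=2, A_4=2, B_3=-1.
So u(s,τ) = 2sin(2s)cos(τ) - sin(3s)sin(3τ/2) + 2sin(4s)cos(2τ), and y(s,τ) = exp(2τ)u(s,τ).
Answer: y(s, τ) = 2exp(2τ)sin(2s)cos(τ) - exp(2τ)sin(3s)sin(3τ/2) + 2exp(2τ)sin(4s)cos(2τ)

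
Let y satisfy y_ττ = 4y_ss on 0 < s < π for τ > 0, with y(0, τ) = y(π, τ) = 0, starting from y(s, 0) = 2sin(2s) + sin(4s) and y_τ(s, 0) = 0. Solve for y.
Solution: Using separation of variables y = X(s)T(τ):
Eigenfunctions: sin(ns), n = 1, 2, 3, ...
General solution: y(s, τ) = Σ [A_n cos(2n τ) + B_n sin(2n τ)] sin(ns)
From y(s,0) = 2sin(2s) + sin(4s): A_2=2, A_4=1. From y_τ(s,0) = 0: all B_n = 0.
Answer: y(s, τ) = 2sin(2s)cos(4τ) + sin(4s)cos(8τ)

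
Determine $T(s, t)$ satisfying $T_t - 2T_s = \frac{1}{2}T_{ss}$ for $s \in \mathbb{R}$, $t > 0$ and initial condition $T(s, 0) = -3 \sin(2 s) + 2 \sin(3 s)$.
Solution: Moving frame: $\eta = s + 2t$, $\sigma = t$, $T = u(\eta,\sigma)$, so $T_t = u_{\sigma} + 2u_{\eta}$ and $T_{ss} = u_{\eta\eta}$.
Hence $T_t - 2T_s = u_{\sigma}$ and the PDE becomes the heat equation $u_{\sigma} = \frac{1}{2}u_{\eta\eta}$ on $\eta \in \mathbb{R}$.
Initial data: $u(\eta,0) = T(\eta,0) = -3 \sin(2 \eta) + 2 \sin(3 \eta)$. Each mode $\sin(n\eta)$ decays as $e^{-n^2\sigma/2}$ on $\mathbb{R}$, so $u(\eta,\sigma) = \sum c_n e^{-n^2\sigma/2} \sin(n\eta)$ with $c_2=-3, c_3=2$: $u(\eta,\sigma) = -3 e^{-2 \sigma} \sin(2 \eta) + 2 e^{-9 \sigma/2} \sin(3 \eta)$.
Substituting back: $T(s,t) = u(s + 2t, t)$.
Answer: $T(s, t) = -3 e^{-2 t} \sin(2 s + 4 t) + 2 e^{-9 t/2} \sin(3 s + 6 t)$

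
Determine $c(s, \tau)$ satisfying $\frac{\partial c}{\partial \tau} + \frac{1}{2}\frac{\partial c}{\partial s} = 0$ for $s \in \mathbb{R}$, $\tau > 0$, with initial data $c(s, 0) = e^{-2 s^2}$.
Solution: By method of characteristics (waves move right with speed 1/2):
Along characteristics $s - \frac{1}{2}\tau =$ const, $c$ is constant, so $c(s,\tau) = f(s - \frac{1}{2}\tau)$ with $f = c( \cdot , 0)$.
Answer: $c(s, \tau) = e^{-2 (-\tau/2 + s)^2}$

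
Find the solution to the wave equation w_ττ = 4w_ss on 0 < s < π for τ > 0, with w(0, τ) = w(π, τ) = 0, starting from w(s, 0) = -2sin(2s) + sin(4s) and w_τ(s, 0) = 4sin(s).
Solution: Using separation of variables w = X(s)T(τ):
Eigenfunctions: sin(ns), n = 1, 2, 3, ...
General solution: w(s, τ) = Σ [A_n cos(2n τ) + B_n sin(2n τ)] sin(ns)
From w(s,0) = -2sin(2s) + sin(4s): A_2=-2, A_4=1. From w_τ(s,0) = 4sin(s), using w_τ(s,0) = Σ ω_n B_n sin(ns) with ω_n = 2n: B_1 = 4/2 = 2.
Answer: w(s, τ) = 2sin(s)sin(2τ) - 2sin(2s)cos(4τ) + sin(4s)cos(8τ)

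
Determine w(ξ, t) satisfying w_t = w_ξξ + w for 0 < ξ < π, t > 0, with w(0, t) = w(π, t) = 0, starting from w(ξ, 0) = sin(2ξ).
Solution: Substitute w = exp(t)u, i.e. u = exp(-t)w.
By the product rule, w_t = exp(t)(u_t + u), w_ξξ = exp(t)u_ξξ.
Substituting into the PDE and dividing by exp(t): u_t + u = u_ξξ + u.
The lower-order terms cancel, leaving the standard heat equation u_t = u_ξξ.
Initial data for u: u(ξ,0) = w(ξ,0) = sin(2ξ). The boundary conditions carry over: u(0,t) = u(π,t) = 0.
Solve for u:
  Using separation of variables u = X(ξ)T(t):
  Eigenfunctions: sin(nξ), n = 1, 2, 3, ...
  General solution: u(ξ, t) = Σ c_n sin(nξ) exp(-n² t)
  Matching u(ξ,0) = sin(2ξ) term by term: c_2=1.
Hence u(ξ,t) = exp(-4t)sin(2ξ).
Transform back: w(ξ,t) = exp(t)u(ξ,t).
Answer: w(ξ, t) = exp(-3t)sin(2ξ)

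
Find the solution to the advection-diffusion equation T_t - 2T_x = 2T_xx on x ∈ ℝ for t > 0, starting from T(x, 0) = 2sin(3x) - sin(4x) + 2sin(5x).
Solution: Change to a moving frame: let η = x + 2t, σ = t and write T(x,t) = u(η,σ).
By the chain rule T_t = u_σ + 2u_η, T_x = u_η, T_xx = u_ηη.
Then T_t - 2T_x = u_σ: the advection term cancels and the PDE becomes the heat equation u_σ = 2u_ηη on η ∈ ℝ.
Initial data: u(η,0) = T(η,0) = 2sin(3η) - sin(4η) + 2sin(5η).
On η ∈ ℝ each mode satisfies (sin(nη))″ = -n² sin(nη), so exp(-2n²σ) sin(nη) solves the heat equation; by superposition u(η,σ) = Σ c_n exp(-2n²σ) sin(nη).
Reading off the coefficients: c_3=2, c_4=-1, c_5=2, so u(η,σ) = 2exp(-18σ)sin(3η) - exp(-32σ)sin(4η) + 2exp(-50σ)sin(5η).
Substituting back η = x + 2t, σ = t: T(x,t) = u(x + 2t, t).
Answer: T(x, t) = 2exp(-18t)sin(6t + 3x) - exp(-32t)sin(8t + 4x) + 2exp(-50t)sin(10t + 5x)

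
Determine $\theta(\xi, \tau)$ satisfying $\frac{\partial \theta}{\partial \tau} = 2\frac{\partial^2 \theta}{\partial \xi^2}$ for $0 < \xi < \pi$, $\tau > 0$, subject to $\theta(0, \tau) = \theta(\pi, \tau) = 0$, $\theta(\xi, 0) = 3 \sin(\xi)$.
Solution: Using separation of variables $\theta = X(\xi)G(\tau)$:
Eigenfunctions: $\sin(n\xi)$, $n = 1, 2, 3, \ldots$
General solution: $\theta(\xi, \tau) = \sum c_n \sin(n\xi) e^{-2n^2 \tau}$
Matching $\theta(\xi,0) = 3 \sin(\xi)$ term by term: $c_1=3$.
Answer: $\theta(\xi, \tau) = 3 e^{-2 \tau} \sin(\xi)$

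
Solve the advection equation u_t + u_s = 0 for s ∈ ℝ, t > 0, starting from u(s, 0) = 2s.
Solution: By characteristics (ds/dt = 1), u(s,t) = f(s - t) with f = u(·, 0).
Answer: u(s, t) = 2s - 2t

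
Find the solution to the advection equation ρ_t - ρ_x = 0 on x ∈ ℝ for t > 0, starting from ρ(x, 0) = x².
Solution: By characteristics (dx/dt = -1), ρ(x,t) = f(x + t) with f = ρ(·, 0).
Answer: ρ(x, t) = t² + 2tx + x²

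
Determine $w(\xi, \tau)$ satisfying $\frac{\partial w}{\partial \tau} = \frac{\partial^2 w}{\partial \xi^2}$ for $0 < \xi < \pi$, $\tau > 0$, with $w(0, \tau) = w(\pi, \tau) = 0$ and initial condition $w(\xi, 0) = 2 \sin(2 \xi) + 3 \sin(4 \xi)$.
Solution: Using separation of variables $w = X(\xi)T(\tau)$:
Eigenfunctions: $\sin(n\xi)$, $n = 1, 2, 3, \ldots$
General solution: $w(\xi, \tau) = \sum c_n \sin(n\xi) e^{-n^2 \tau}$
Matching $w(\xi,0) = 2 \sin(2 \xi) + 3 \sin(4 \xi)$ term by term: $c_2=2, c_4=3$.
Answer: $w(\xi, \tau) = 2 e^{-4 \tau} \sin(2 \xi) + 3 e^{-16 \tau} \sin(4 \xi)$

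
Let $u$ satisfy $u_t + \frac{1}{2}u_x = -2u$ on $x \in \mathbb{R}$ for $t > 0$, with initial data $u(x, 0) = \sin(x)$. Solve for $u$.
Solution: Substitute $u = e^{-2t}w$, i.e. $w = e^{2t}u$.
By the product rule, $u_t = e^{-2t}(w_t - 2w)$, $u_x = e^{-2t}w_x$.
Substituting into the PDE and dividing by $e^{-2t}$: $w_t - 2w + \frac{1}{2}w_x = -2w$.
The lower-order terms cancel, leaving the standard advection equation $w_t + \frac{1}{2}w_x = 0$.
Initial data for $w$: $w(x,0) = u(x,0) = \sin(x)$.
Solve for $w$:
  By method of characteristics (waves move right with speed 1/2):
  Along characteristics $x - \frac{1}{2}t =$ const, $w$ is constant, so $w(x,t) = f(x - \frac{1}{2}t)$ with $f = w( \cdot , 0)$.
Hence $w(x,t) = - \sin(t/2 - x)$.
Transform back: $u(x,t) = e^{-2t}w(x,t)$.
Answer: $u(x, t) = - e^{-2 t} \sin(t/2 - x)$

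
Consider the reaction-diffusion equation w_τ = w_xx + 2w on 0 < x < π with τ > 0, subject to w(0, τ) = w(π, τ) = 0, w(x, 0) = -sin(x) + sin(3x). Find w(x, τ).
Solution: Substitute w = exp(2τ)u.
Then w_τ = exp(2τ)(u_τ + 2u), w_xx = exp(2τ)u_xx; substituting and dividing by exp(2τ), the lower-order terms cancel: u_τ = u_xx (standard heat equation).
Data for u: u(x,0) = w(x,0) = -sin(x) + sin(3x). The boundary conditions carry over: u(0,τ) = u(π,τ) = 0.
Separating variables: u = Σ c_n exp(-n²τ) sin(nx). From u(x,0) = -sin(x) + sin(3x): c_1=-1, c_3=1.
So u(x,τ) = -exp(-τ)sin(x) + exp(-9τ)sin(3x), and w(x,τ) = exp(2τ)u(x,τ).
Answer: w(x, τ) = -exp(τ)sin(x) + exp(-7τ)sin(3x)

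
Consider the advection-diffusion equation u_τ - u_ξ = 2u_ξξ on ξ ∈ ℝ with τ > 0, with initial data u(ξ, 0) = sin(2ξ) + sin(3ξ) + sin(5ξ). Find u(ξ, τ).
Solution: Change to a moving frame: let η = ξ + τ, σ = τ and write u(ξ,τ) = w(η,σ).
By the chain rule u_τ = w_σ + w_η, u_ξ = w_η, u_ξξ = w_ηη.
Then u_τ - u_ξ = w_σ: the advection term cancels and the PDE becomes the heat equation w_σ = 2w_ηη on η ∈ ℝ.
Initial data: w(η,0) = u(η,0) = sin(2η) + sin(3η) + sin(5η).
On η ∈ ℝ each mode satisfies (sin(nη))″ = -n² sin(nη), so exp(-2n²σ) sin(nη) solves the heat equation; by superposition w(η,σ) = Σ c_n exp(-2n²σ) sin(nη).
Reading off the coefficients: c_2=1, c_3=1, c_5=1, so w(η,σ) = exp(-8σ)sin(2η) + exp(-18σ)sin(3η) + exp(-50σ)sin(5η).
Substituting back η = ξ + τ, σ = τ: u(ξ,τ) = w(ξ + τ, τ).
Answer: u(ξ, τ) = exp(-8τ)sin(2ξ + 2τ) + exp(-18τ)sin(3ξ + 3τ) + exp(-50τ)sin(5ξ + 5τ)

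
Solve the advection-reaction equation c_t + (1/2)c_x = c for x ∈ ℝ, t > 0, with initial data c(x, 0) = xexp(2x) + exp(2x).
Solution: Substitute c = exp(2x)u.
Then c_x = exp(2x)(u_x + 2u), c_t = exp(2x)u_t; substituting and dividing by exp(2x), the lower-order terms cancel: u_t + (1/2)u_x = 0 (standard advection equation).
Data for u: u(x,0) = exp(-2x)c(x,0) = x + 1.
By characteristics (dx/dt = 1/2), u(x,t) = f(x - (1/2)t) with f = u(·, 0).
So u(x,t) = -(1/2)t + x + 1, and c(x,t) = exp(2x)u(x,t).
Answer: c(x, t) = -(1/2)texp(2x) + xexp(2x) + exp(2x)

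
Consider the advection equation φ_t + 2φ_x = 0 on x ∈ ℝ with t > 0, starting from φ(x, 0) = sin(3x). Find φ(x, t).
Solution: By characteristics (dx/dt = 2), φ(x,t) = f(x - 2t) with f = φ(·, 0).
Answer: φ(x, t) = -sin(6t - 3x)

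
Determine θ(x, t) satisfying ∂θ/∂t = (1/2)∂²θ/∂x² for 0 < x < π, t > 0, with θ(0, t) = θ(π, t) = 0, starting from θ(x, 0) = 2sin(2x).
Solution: Using separation of variables θ = X(x)G(t):
Eigenfunctions: sin(nx), n = 1, 2, 3, ...
General solution: θ(x, t) = Σ c_n sin(nx) exp(-n² t/2)
Matching θ(x,0) = 2sin(2x) term by term: c_2=2.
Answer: θ(x, t) = 2exp(-2t)sin(2x)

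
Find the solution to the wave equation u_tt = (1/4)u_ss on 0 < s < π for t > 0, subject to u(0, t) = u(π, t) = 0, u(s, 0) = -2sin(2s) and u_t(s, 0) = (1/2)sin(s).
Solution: Using separation of variables u = X(s)T(t):
Eigenfunctions: sin(ns), n = 1, 2, 3, ...
General solution: u(s, t) = Σ [A_n cos(n t/2) + B_n sin(n t/2)] sin(ns)
From u(s,0) = -2sin(2s): A_2=-2. From u_t(s,0) = (1/2)sin(s), using u_t(s,0) = Σ ω_n B_n sin(ns) with ω_n = n/2: B_1 = (1/2)/(1/2) = 1.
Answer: u(s, t) = sin(s)sin(t/2) - 2sin(2s)cos(t)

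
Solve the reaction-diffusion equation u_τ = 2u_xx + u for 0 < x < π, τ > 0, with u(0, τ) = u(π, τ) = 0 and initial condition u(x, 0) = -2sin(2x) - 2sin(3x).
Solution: Substitute u = exp(τ)w, i.e. w = exp(-τ)u.
By the product rule, u_τ = exp(τ)(w_τ + w), u_xx = exp(τ)w_xx.
Substituting into the PDE and dividing by exp(τ): w_τ + w = 2w_xx + w.
The lower-order terms cancel, leaving the standard heat equation w_τ = 2w_xx.
Initial data for w: w(x,0) = u(x,0) = -2sin(2x) - 2sin(3x). The boundary conditions carry over: w(0,τ) = w(π,τ) = 0.
Solve for w:
  Using separation of variables w = X(x)T(τ):
  Eigenfunctions: sin(nx), n = 1, 2, 3, ...
  General solution: w(x, τ) = Σ c_n sin(nx) exp(-2n² τ)
  Matching w(x,0) = -2sin(2x) - 2sin(3x) term by term: c_2=-2, c_3=-2.
Hence w(x,τ) = -2exp(-8τ)sin(2x) - 2exp(-18τ)sin(3x).
Transform back: u(x,τ) = exp(τ)w(x,τ).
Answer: u(x, τ) = -2exp(-7τ)sin(2x) - 2exp(-17τ)sin(3x)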